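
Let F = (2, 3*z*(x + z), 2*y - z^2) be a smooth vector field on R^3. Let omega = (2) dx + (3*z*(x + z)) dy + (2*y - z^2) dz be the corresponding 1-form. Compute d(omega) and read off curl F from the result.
d(omega) = (-3*x - 6*z + 2) dy ∧ dz + (0) dz ∧ dx + (3*z) dx ∧ dy; curl F = (-3*x - 6*z + 2, 0, 3*z)

d omega = sum_{i<j} (∂f_j/∂x_i - ∂f_i/∂x_j) dx_i ∧ dx_j. Under the identification (dy ∧ dz, dz ∧ dx, dx ∧ dy) ↔ (e_x, e_y, e_z), the coefficients are exactly the components of curl F. Compute:
  ∂R/∂y - ∂Q/∂z = (2) - (3*x + 6*z) = -3*x - 6*z + 2
  ∂P/∂z - ∂R/∂x = (0) - (0) = 0
  ∂Q/∂x - ∂P/∂y = (3*z) - (0) = 3*z.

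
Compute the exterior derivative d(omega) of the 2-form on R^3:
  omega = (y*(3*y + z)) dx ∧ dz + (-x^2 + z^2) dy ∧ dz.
d(omega) = (-2*x - 6*y - z) dx ∧ dy ∧ dz

For a 2-form omega = sum_{i<j} g_{ij} dx_i ∧ dx_j, the exterior derivative is
  d(omega) = sum_{i<j} d(g_{ij}) ∧ dx_i ∧ dx_j = sum_{i<j, k} (∂g_{ij}/∂x_k) dx_k ∧ dx_i ∧ dx_j.
Expand each term, using dx_k ∧ dx_i ∧ dx_j = sgn(permutation) dx_{(a)} ∧ dx_{(b)} ∧ dx_{(c)} with (a < b < c) sorted:
  d(y*(3*y + z)) includes (∂/∂y)(y*(3*y + z)) dy = (6*y + z) dy, which multiplied by dx ∧ dz gives (-6*y - z) dx ∧ dy ∧ dz
  d(-x^2 + z^2) includes (∂/∂x)(-x^2 + z^2) dx = (-2*x) dx, which multiplied by dy ∧ dz gives (-2*x) dx ∧ dy ∧ dz
Collecting like 3-forms: d(omega) = (-2*x - 6*y - z) dx ∧ dy ∧ dz.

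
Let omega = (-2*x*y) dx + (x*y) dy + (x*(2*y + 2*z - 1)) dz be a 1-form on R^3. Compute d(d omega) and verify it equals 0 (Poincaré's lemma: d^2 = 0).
d(d omega) = 0

Step 1: d omega = sum_{i<j} (∂f_j/∂x_i - ∂f_i/∂x_j) dx_i ∧ dx_j:
  coeff of dx ∧ dy: 2*x + y
  coeff of dx ∧ dz: 2*y + 2*z - 1
  coeff of dy ∧ dz: 2*x
Step 2: Apply d again to each 2-form coefficient. The only possible 3-form in R^3 is dx ∧ dy ∧ dz, with coefficient
  ∂(coeff of dy∧dz)/∂x - ∂(coeff of dx∧dz)/∂y + ∂(coeff of dx∧dy)/∂z
  = ∂/∂x (2*x) - ∂/∂y (2*y + 2*z - 1) + ∂/∂z (2*x + y).
Each of these terms simplifies to sums of mixed partials that cancel in pairs. The result is 0 (by equality of mixed partials for smooth functions — Schwarz / Clairaut).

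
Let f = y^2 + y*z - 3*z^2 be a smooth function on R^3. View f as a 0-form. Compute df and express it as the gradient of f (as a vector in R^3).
df = (0) dx + (2*y + z) dy + (y - 6*z) dz; grad f = (0, 2*y + z, y - 6*z)

For a 0-form f, d f = (∂f/∂x) dx + (∂f/∂y) dy + (∂f/∂z) dz. The components of the vector representation are exactly the entries of grad f in Cartesian coordinates:
  ∂f/∂x = 0
  ∂f/∂y = 2*y + z
  ∂f/∂z = y - 6*z.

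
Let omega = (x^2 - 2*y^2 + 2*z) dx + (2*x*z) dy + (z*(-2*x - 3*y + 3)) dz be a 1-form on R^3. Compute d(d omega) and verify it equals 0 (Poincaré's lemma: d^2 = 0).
d(d omega) = 0

Step 1: d omega = sum_{i<j} (∂f_j/∂x_i - ∂f_i/∂x_j) dx_i ∧ dx_j:
  coeff of dx ∧ dy: 4*y + 2*z
  coeff of dx ∧ dz: -2*z - 2
  coeff of dy ∧ dz: -2*x - 3*z
Step 2: Apply d again to each 2-form coefficient. The only possible 3-form in R^3 is dx ∧ dy ∧ dz, with coefficient
  ∂(coeff of dy∧dz)/∂x - ∂(coeff of dx∧dz)/∂y + ∂(coeff of dx∧dy)/∂z
  = ∂/∂x (-2*x - 3*z) - ∂/∂y (-2*z - 2) + ∂/∂z (4*y + 2*z).
Each of these terms simplifies to sums of mixed partials that cancel in pairs. The result is 0 (by equality of mixed partials for smooth functions — Schwarz / Clairaut).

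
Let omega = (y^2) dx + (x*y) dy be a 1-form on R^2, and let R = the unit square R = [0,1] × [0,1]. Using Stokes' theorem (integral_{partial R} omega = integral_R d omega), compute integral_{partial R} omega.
integral_(partial R) omega = -1/2

Stokes: integral_partial_R omega = integral_R d omega with d omega = (∂Q/∂x - ∂P/∂y) dx ∧ dy.
  ∂Q/∂x = y
  ∂P/∂y = 2*y
  integrand = ∂Q/∂x - ∂P/∂y = -y.
Integrating over R: integral_0^1 integral_0^1 (-y) dx dy = -1/2.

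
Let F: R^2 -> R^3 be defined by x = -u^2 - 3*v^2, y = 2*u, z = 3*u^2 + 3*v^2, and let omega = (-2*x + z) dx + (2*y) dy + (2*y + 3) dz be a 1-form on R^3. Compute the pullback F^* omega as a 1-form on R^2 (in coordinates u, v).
F^* omega = (2*u*(-5*u^2 + 12*u - 9*v^2 + 13)) du + (6*v*(-5*u^2 + 4*u - 9*v^2 + 3)) dv

Using F^*(f dg) = (f ∘ F) d(g ∘ F), substitute each coordinate x_i by F_i(u, v) in f_i, and replace dx_i by d F_i = (∂F_i/∂u) du + (∂F_i/∂v) dv.
  For the x component: f_1(F) = 5*u^2 + 9*v^2; d F_1 = (-2*u) du + (-6*v) dv
  For the y component: f_2(F) = 4*u; d F_2 = (2) du + (0) dv
  For the z component: f_3(F) = 4*u + 3; d F_3 = (6*u) du + (6*v) dv
Combining and collecting du, dv coefficients:
  coeff of du: 2*u*(-5*u^2 + 12*u - 9*v^2 + 13)
  coeff of dv: 6*v*(-5*u^2 + 4*u - 9*v^2 + 3)
F^* omega = (2*u*(-5*u^2 + 12*u - 9*v^2 + 13)) du + (6*v*(-5*u^2 + 4*u - 9*v^2 + 3)) dv.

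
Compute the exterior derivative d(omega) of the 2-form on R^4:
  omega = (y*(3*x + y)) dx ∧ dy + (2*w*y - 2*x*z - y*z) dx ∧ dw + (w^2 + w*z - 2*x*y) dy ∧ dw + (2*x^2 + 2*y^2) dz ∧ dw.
d(omega) = (-2*w - 2*y + z) dx ∧ dy ∧ dw + (6*x + y) dx ∧ dz ∧ dw + (-w + 4*y) dy ∧ dz ∧ dw

For a 2-form omega = sum_{i<j} g_{ij} dx_i ∧ dx_j, the exterior derivative is
  d(omega) = sum_{i<j} d(g_{ij}) ∧ dx_i ∧ dx_j = sum_{i<j, k} (∂g_{ij}/∂x_k) dx_k ∧ dx_i ∧ dx_j.
Expand each term, using dx_k ∧ dx_i ∧ dx_j = sgn(permutation) dx_{(a)} ∧ dx_{(b)} ∧ dx_{(c)} with (a < b < c) sorted:
  d(2*w*y - 2*x*z - y*z) includes (∂/∂y)(2*w*y - 2*x*z - y*z) dy = (2*w - z) dy, which multiplied by dx ∧ dw gives (-2*w + z) dx ∧ dy ∧ dw
  d(2*w*y - 2*x*z - y*z) includes (∂/∂z)(2*w*y - 2*x*z - y*z) dz = (-2*x - y) dz, which multiplied by dx ∧ dw gives (2*x + y) dx ∧ dz ∧ dw
  d(w^2 + w*z - 2*x*y) includes (∂/∂x)(w^2 + w*z - 2*x*y) dx = (-2*y) dx, which multiplied by dy ∧ dw gives (-2*y) dx ∧ dy ∧ dw
  d(w^2 + w*z - 2*x*y) includes (∂/∂z)(w^2 + w*z - 2*x*y) dz = (w) dz, which multiplied by dy ∧ dw gives (-w) dy ∧ dz ∧ dw
  d(2*x^2 + 2*y^2) includes (∂/∂x)(2*x^2 + 2*y^2) dx = (4*x) dx, which multiplied by dz ∧ dw gives (4*x) dx ∧ dz ∧ dw
  d(2*x^2 + 2*y^2) includes (∂/∂y)(2*x^2 + 2*y^2) dy = (4*y) dy, which multiplied by dz ∧ dw gives (4*y) dy ∧ dz ∧ dw
Collecting like 3-forms: d(omega) = (-2*w - 2*y + z) dx ∧ dy ∧ dw + (6*x + y) dx ∧ dz ∧ dw + (-w + 4*y) dy ∧ dz ∧ dw.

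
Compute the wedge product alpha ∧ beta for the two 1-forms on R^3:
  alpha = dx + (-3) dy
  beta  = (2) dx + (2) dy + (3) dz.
alpha ∧ beta = (8) dx ∧ dy + (3) dx ∧ dz + (-9) dy ∧ dz

Distribute the wedge, using dx_i ∧ dx_j = -dx_j ∧ dx_i and dx_i ∧ dx_i = 0. For each pair (i, j) with i < j, the coefficient of dx_i ∧ dx_j in alpha ∧ beta is (alpha_i * beta_j - alpha_j * beta_i). Collecting: alpha ∧ beta = (8) dx ∧ dy + (3) dx ∧ dz + (-9) dy ∧ dz.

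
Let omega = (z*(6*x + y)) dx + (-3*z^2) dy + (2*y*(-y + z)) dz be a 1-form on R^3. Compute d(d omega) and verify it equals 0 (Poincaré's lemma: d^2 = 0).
d(d omega) = 0

Step 1: d omega = sum_{i<j} (∂f_j/∂x_i - ∂f_i/∂x_j) dx_i ∧ dx_j:
  coeff of dx ∧ dy: -z
  coeff of dx ∧ dz: -6*x - y
  coeff of dy ∧ dz: -4*y + 8*z
Step 2: Apply d again to each 2-form coefficient. The only possible 3-form in R^3 is dx ∧ dy ∧ dz, with coefficient
  ∂(coeff of dy∧dz)/∂x - ∂(coeff of dx∧dz)/∂y + ∂(coeff of dx∧dy)/∂z
  = ∂/∂x (-4*y + 8*z) - ∂/∂y (-6*x - y) + ∂/∂z (-z).
Each of these terms simplifies to sums of mixed partials that cancel in pairs. The result is 0 (by equality of mixed partials for smooth functions — Schwarz / Clairaut).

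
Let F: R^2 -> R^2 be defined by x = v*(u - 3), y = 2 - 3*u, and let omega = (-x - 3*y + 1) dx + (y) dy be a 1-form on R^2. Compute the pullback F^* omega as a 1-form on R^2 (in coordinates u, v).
F^* omega = (-u*v^2 + 9*u*v + 9*u + 3*v^2 - 5*v - 6) du + (-u^2*v + 9*u^2 + 6*u*v - 32*u - 9*v + 15) dv

Using F^*(f dg) = (f ∘ F) d(g ∘ F), substitute each coordinate x_i by F_i(u, v) in f_i, and replace dx_i by d F_i = (∂F_i/∂u) du + (∂F_i/∂v) dv.
  For the x component: f_1(F) = -u*v + 9*u + 3*v - 5; d F_1 = (v) du + (u - 3) dv
  For the y component: f_2(F) = 2 - 3*u; d F_2 = (-3) du + (0) dv
Combining and collecting du, dv coefficients:
  coeff of du: -u*v^2 + 9*u*v + 9*u + 3*v^2 - 5*v - 6
  coeff of dv: -u^2*v + 9*u^2 + 6*u*v - 32*u - 9*v + 15
F^* omega = (-u*v^2 + 9*u*v + 9*u + 3*v^2 - 5*v - 6) du + (-u^2*v + 9*u^2 + 6*u*v - 32*u - 9*v + 15) dv.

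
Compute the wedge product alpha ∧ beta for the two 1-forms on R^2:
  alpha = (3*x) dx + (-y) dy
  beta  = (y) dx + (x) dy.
alpha ∧ beta = (3*x^2 + y^2) dx ∧ dy

Distribute the wedge, using dx_i ∧ dx_j = -dx_j ∧ dx_i and dx_i ∧ dx_i = 0. For each pair (i, j) with i < j, the coefficient of dx_i ∧ dx_j in alpha ∧ beta is (alpha_i * beta_j - alpha_j * beta_i). Collecting: alpha ∧ beta = (3*x^2 + y^2) dx ∧ dy.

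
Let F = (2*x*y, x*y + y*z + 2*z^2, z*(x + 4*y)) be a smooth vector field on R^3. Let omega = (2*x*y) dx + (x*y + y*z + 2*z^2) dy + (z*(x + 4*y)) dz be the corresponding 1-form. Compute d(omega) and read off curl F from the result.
d(omega) = (-y) dy ∧ dz + (-z) dz ∧ dx + (-2*x + y) dx ∧ dy; curl F = (-y, -z, -2*x + y)

d omega = sum_{i<j} (∂f_j/∂x_i - ∂f_i/∂x_j) dx_i ∧ dx_j. Under the identification (dy ∧ dz, dz ∧ dx, dx ∧ dy) ↔ (e_x, e_y, e_z), the coefficients are exactly the components of curl F. Compute:
  ∂R/∂y - ∂Q/∂z = (4*z) - (y + 4*z) = -y
  ∂P/∂z - ∂R/∂x = (0) - (z) = -z
  ∂Q/∂x - ∂P/∂y = (y) - (2*x) = -2*x + y.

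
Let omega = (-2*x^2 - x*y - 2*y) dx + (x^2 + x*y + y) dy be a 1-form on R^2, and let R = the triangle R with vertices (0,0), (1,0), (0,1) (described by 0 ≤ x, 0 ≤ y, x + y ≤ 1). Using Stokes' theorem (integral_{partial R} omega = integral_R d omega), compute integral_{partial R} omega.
integral_(partial R) omega = 5/3

Stokes: integral_partial_R omega = integral_R d omega with d omega = (∂Q/∂x - ∂P/∂y) dx ∧ dy.
  ∂Q/∂x = 2*x + y
  ∂P/∂y = -x - 2
  integrand = ∂Q/∂x - ∂P/∂y = 3*x + y + 2.
Integrating over R: integral_0^1 integral_0^{1-x} (3*x + y + 2) dy dx = 5/3.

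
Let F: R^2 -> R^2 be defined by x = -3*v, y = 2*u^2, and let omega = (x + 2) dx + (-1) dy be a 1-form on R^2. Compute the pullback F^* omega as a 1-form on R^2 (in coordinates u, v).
F^* omega = (-4*u) du + (9*v - 6) dv

Using F^*(f dg) = (f ∘ F) d(g ∘ F), substitute each coordinate x_i by F_i(u, v) in f_i, and replace dx_i by d F_i = (∂F_i/∂u) du + (∂F_i/∂v) dv.
  For the x component: f_1(F) = 2 - 3*v; d F_1 = (0) du + (-3) dv
  For the y component: f_2(F) = -1; d F_2 = (4*u) du + (0) dv
Combining and collecting du, dv coefficients:
  coeff of du: -4*u
  coeff of dv: 9*v - 6
F^* omega = (-4*u) du + (9*v - 6) dv.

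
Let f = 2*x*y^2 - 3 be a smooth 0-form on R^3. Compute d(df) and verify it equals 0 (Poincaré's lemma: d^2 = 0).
d(df) = 0

Step 1: df = sum_i (∂f/∂x_i) dx_i = (2*y^2) dx + (4*x*y) dy + (0) dz.
Step 2: Apply d again. Using the 1-form formula, the coefficient of dx ∧ dy in d(df) is ∂^2 f/∂x ∂y - ∂^2 f/∂y ∂x = (4*y) - (4*y) = 0 (equality of mixed partials for smooth f).
Similarly for dx ∧ dz and dy ∧ dz — all coefficients vanish. So d(df) = 0.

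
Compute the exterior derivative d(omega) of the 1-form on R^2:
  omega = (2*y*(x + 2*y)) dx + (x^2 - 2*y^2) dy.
d(omega) = (-8*y) dx ∧ dy

For a 1-form omega = sum_i f_i dx_i, the exterior derivative is
  d(omega) = sum_{i < j} (∂f_j/∂x_i - ∂f_i/∂x_j) dx_i ∧ dx_j.
  coefficient of dx ∧ dy: ∂f_2/∂x - ∂f_1/∂y = ∂(x^2 - 2*y^2)/∂x - ∂(2*y*(x + 2*y))/∂y = -8*y
Assembling: d(omega) = (-8*y) dx ∧ dy.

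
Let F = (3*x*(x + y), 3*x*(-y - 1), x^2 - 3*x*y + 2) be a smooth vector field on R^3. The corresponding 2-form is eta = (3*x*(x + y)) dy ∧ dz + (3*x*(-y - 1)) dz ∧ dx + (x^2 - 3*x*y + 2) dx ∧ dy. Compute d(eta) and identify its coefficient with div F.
d(eta) = (3*x + 3*y) dx ∧ dy ∧ dz; div F = 3*x + 3*y

For a 2-form in R^3 of the form above, applying d gives a 3-form with coefficient ∂P/∂x + ∂Q/∂y + ∂R/∂z:
  ∂P/∂x = 6*x + 3*y
  ∂Q/∂y = -3*x
  ∂R/∂z = 0
Sum = 3*x + 3*y, which is exactly div F.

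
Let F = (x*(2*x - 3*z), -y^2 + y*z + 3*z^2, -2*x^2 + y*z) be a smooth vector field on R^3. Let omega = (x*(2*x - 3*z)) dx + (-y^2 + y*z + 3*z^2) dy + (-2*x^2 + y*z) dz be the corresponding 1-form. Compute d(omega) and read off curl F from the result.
d(omega) = (-y - 5*z) dy ∧ dz + (x) dz ∧ dx + (0) dx ∧ dy; curl F = (-y - 5*z, x, 0)

d omega = sum_{i<j} (∂f_j/∂x_i - ∂f_i/∂x_j) dx_i ∧ dx_j. Under the identification (dy ∧ dz, dz ∧ dx, dx ∧ dy) ↔ (e_x, e_y, e_z), the coefficients are exactly the components of curl F. Compute:
  ∂R/∂y - ∂Q/∂z = (z) - (y + 6*z) = -y - 5*z
  ∂P/∂z - ∂R/∂x = (-3*x) - (-4*x) = x
  ∂Q/∂x - ∂P/∂y = (0) - (0) = 0.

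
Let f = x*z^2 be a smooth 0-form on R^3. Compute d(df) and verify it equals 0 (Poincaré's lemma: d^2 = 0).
d(df) = 0

Step 1: df = sum_i (∂f/∂x_i) dx_i = (z^2) dx + (0) dy + (2*x*z) dz.
Step 2: Apply d again. Using the 1-form formula, the coefficient of dx ∧ dy in d(df) is ∂^2 f/∂x ∂y - ∂^2 f/∂y ∂x = (0) - (0) = 0 (equality of mixed partials for smooth f).
Similarly for dx ∧ dz and dy ∧ dz — all coefficients vanish. So d(df) = 0.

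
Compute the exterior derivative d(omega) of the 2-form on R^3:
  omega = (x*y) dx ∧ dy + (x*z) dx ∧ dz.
d(omega) = 0

For a 2-form omega = sum_{i<j} g_{ij} dx_i ∧ dx_j, the exterior derivative is
  d(omega) = sum_{i<j} d(g_{ij}) ∧ dx_i ∧ dx_j = sum_{i<j, k} (∂g_{ij}/∂x_k) dx_k ∧ dx_i ∧ dx_j.
Expand each term, using dx_k ∧ dx_i ∧ dx_j = sgn(permutation) dx_{(a)} ∧ dx_{(b)} ∧ dx_{(c)} with (a < b < c) sorted:

Collecting like 3-forms: d(omega) = 0.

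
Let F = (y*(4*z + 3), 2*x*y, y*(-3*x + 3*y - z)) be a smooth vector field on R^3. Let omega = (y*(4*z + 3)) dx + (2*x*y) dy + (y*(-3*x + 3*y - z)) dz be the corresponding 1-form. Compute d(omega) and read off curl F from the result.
d(omega) = (-3*x + 6*y - z) dy ∧ dz + (7*y) dz ∧ dx + (2*y - 4*z - 3) dx ∧ dy; curl F = (-3*x + 6*y - z, 7*y, 2*y - 4*z - 3)

d omega = sum_{i<j} (∂f_j/∂x_i - ∂f_i/∂x_j) dx_i ∧ dx_j. Under the identification (dy ∧ dz, dz ∧ dx, dx ∧ dy) ↔ (e_x, e_y, e_z), the coefficients are exactly the components of curl F. Compute:
  ∂R/∂y - ∂Q/∂z = (-3*x + 6*y - z) - (0) = -3*x + 6*y - z
  ∂P/∂z - ∂R/∂x = (4*y) - (-3*y) = 7*y
  ∂Q/∂x - ∂P/∂y = (2*y) - (4*z + 3) = 2*y - 4*z - 3.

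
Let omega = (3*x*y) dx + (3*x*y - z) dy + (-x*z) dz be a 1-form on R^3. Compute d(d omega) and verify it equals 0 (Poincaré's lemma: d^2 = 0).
d(d omega) = 0

Step 1: d omega = sum_{i<j} (∂f_j/∂x_i - ∂f_i/∂x_j) dx_i ∧ dx_j:
  coeff of dx ∧ dy: -3*x + 3*y
  coeff of dx ∧ dz: -z
  coeff of dy ∧ dz: 1
Step 2: Apply d again to each 2-form coefficient. The only possible 3-form in R^3 is dx ∧ dy ∧ dz, with coefficient
  ∂(coeff of dy∧dz)/∂x - ∂(coeff of dx∧dz)/∂y + ∂(coeff of dx∧dy)/∂z
  = ∂/∂x (1) - ∂/∂y (-z) + ∂/∂z (-3*x + 3*y).
Each of these terms simplifies to sums of mixed partials that cancel in pairs. The result is 0 (by equality of mixed partials for smooth functions — Schwarz / Clairaut).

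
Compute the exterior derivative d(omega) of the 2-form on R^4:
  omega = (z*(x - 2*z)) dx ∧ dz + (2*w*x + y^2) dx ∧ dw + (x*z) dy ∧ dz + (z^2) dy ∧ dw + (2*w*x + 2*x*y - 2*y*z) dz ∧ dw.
d(omega) = (-2*y) dx ∧ dy ∧ dw + (z) dx ∧ dy ∧ dz + (2*x - 4*z) dy ∧ dz ∧ dw + (2*w + 2*y) dx ∧ dz ∧ dw

For a 2-form omega = sum_{i<j} g_{ij} dx_i ∧ dx_j, the exterior derivative is
  d(omega) = sum_{i<j} d(g_{ij}) ∧ dx_i ∧ dx_j = sum_{i<j, k} (∂g_{ij}/∂x_k) dx_k ∧ dx_i ∧ dx_j.
Expand each term, using dx_k ∧ dx_i ∧ dx_j = sgn(permutation) dx_{(a)} ∧ dx_{(b)} ∧ dx_{(c)} with (a < b < c) sorted:
  d(2*w*x + y^2) includes (∂/∂y)(2*w*x + y^2) dy = (2*y) dy, which multiplied by dx ∧ dw gives (-2*y) dx ∧ dy ∧ dw
  d(x*z) includes (∂/∂x)(x*z) dx = (z) dx, which multiplied by dy ∧ dz gives (z) dx ∧ dy ∧ dz
  d(z^2) includes (∂/∂z)(z^2) dz = (2*z) dz, which multiplied by dy ∧ dw gives (-2*z) dy ∧ dz ∧ dw
  d(2*w*x + 2*x*y - 2*y*z) includes (∂/∂x)(2*w*x + 2*x*y - 2*y*z) dx = (2*w + 2*y) dx, which multiplied by dz ∧ dw gives (2*w + 2*y) dx ∧ dz ∧ dw
  d(2*w*x + 2*x*y - 2*y*z) includes (∂/∂y)(2*w*x + 2*x*y - 2*y*z) dy = (2*x - 2*z) dy, which multiplied by dz ∧ dw gives (2*x - 2*z) dy ∧ dz ∧ dw
Collecting like 3-forms: d(omega) = (-2*y) dx ∧ dy ∧ dw + (z) dx ∧ dy ∧ dz + (2*x - 4*z) dy ∧ dz ∧ dw + (2*w + 2*y) dx ∧ dz ∧ dw.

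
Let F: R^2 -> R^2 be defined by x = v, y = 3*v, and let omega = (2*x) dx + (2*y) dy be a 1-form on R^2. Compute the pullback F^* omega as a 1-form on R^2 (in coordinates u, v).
F^* omega = (20*v) dv

Using F^*(f dg) = (f ∘ F) d(g ∘ F), substitute each coordinate x_i by F_i(u, v) in f_i, and replace dx_i by d F_i = (∂F_i/∂u) du + (∂F_i/∂v) dv.
  For the x component: f_1(F) = 2*v; d F_1 = (0) du + (1) dv
  For the y component: f_2(F) = 6*v; d F_2 = (0) du + (3) dv
Combining and collecting du, dv coefficients:
  coeff of du: 0
  coeff of dv: 20*v
F^* omega = (20*v) dv.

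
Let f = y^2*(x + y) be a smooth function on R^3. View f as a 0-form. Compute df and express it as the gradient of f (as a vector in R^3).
df = (y^2) dx + (y*(2*x + 3*y)) dy + (0) dz; grad f = (y^2, y*(2*x + 3*y), 0)

For a 0-form f, d f = (∂f/∂x) dx + (∂f/∂y) dy + (∂f/∂z) dz. The components of the vector representation are exactly the entries of grad f in Cartesian coordinates:
  ∂f/∂x = y^2
  ∂f/∂y = y*(2*x + 3*y)
  ∂f/∂z = 0.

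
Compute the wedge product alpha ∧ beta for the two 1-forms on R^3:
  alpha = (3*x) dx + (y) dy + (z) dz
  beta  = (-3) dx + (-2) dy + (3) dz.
alpha ∧ beta = (-6*x + 3*y) dx ∧ dy + (9*x + 3*z) dx ∧ dz + (3*y + 2*z) dy ∧ dz

Distribute the wedge, using dx_i ∧ dx_j = -dx_j ∧ dx_i and dx_i ∧ dx_i = 0. For each pair (i, j) with i < j, the coefficient of dx_i ∧ dx_j in alpha ∧ beta is (alpha_i * beta_j - alpha_j * beta_i). Collecting: alpha ∧ beta = (-6*x + 3*y) dx ∧ dy + (9*x + 3*z) dx ∧ dz + (3*y + 2*z) dy ∧ dz.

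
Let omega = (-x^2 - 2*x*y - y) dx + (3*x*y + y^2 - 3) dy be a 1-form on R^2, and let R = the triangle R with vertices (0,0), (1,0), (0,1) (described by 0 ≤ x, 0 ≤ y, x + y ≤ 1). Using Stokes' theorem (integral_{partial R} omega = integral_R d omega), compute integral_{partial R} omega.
integral_(partial R) omega = 4/3

Stokes: integral_partial_R omega = integral_R d omega with d omega = (∂Q/∂x - ∂P/∂y) dx ∧ dy.
  ∂Q/∂x = 3*y
  ∂P/∂y = -2*x - 1
  integrand = ∂Q/∂x - ∂P/∂y = 2*x + 3*y + 1.
Integrating over R: integral_0^1 integral_0^{1-x} (2*x + 3*y + 1) dy dx = 4/3.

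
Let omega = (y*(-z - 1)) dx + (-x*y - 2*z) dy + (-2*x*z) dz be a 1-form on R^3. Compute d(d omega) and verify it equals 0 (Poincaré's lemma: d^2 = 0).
d(d omega) = 0

Step 1: d omega = sum_{i<j} (∂f_j/∂x_i - ∂f_i/∂x_j) dx_i ∧ dx_j:
  coeff of dx ∧ dy: -y + z + 1
  coeff of dx ∧ dz: y - 2*z
  coeff of dy ∧ dz: 2
Step 2: Apply d again to each 2-form coefficient. The only possible 3-form in R^3 is dx ∧ dy ∧ dz, with coefficient
  ∂(coeff of dy∧dz)/∂x - ∂(coeff of dx∧dz)/∂y + ∂(coeff of dx∧dy)/∂z
  = ∂/∂x (2) - ∂/∂y (y - 2*z) + ∂/∂z (-y + z + 1).
Each of these terms simplifies to sums of mixed partials that cancel in pairs. The result is 0 (by equality of mixed partials for smooth functions — Schwarz / Clairaut).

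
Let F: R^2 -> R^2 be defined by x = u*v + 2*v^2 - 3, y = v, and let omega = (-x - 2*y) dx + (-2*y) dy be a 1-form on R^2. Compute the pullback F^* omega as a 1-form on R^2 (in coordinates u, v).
F^* omega = (v*(-u*v - 2*v^2 - 2*v + 3)) du + (-u^2*v - 6*u*v^2 - 2*u*v + 3*u - 8*v^3 - 8*v^2 + 10*v) dv

Using F^*(f dg) = (f ∘ F) d(g ∘ F), substitute each coordinate x_i by F_i(u, v) in f_i, and replace dx_i by d F_i = (∂F_i/∂u) du + (∂F_i/∂v) dv.
  For the x component: f_1(F) = -u*v - 2*v^2 - 2*v + 3; d F_1 = (v) du + (u + 4*v) dv
  For the y component: f_2(F) = -2*v; d F_2 = (0) du + (1) dv
Combining and collecting du, dv coefficients:
  coeff of du: v*(-u*v - 2*v^2 - 2*v + 3)
  coeff of dv: -u^2*v - 6*u*v^2 - 2*u*v + 3*u - 8*v^3 - 8*v^2 + 10*v
F^* omega = (v*(-u*v - 2*v^2 - 2*v + 3)) du + (-u^2*v - 6*u*v^2 - 2*u*v + 3*u - 8*v^3 - 8*v^2 + 10*v) dv.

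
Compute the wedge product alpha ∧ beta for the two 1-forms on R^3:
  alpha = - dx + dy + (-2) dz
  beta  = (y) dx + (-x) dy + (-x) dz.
alpha ∧ beta = (x - y) dx ∧ dy + (x + 2*y) dx ∧ dz + (-3*x) dy ∧ dz

Distribute the wedge, using dx_i ∧ dx_j = -dx_j ∧ dx_i and dx_i ∧ dx_i = 0. For each pair (i, j) with i < j, the coefficient of dx_i ∧ dx_j in alpha ∧ beta is (alpha_i * beta_j - alpha_j * beta_i). Collecting: alpha ∧ beta = (x - y) dx ∧ dy + (x + 2*y) dx ∧ dz + (-3*x) dy ∧ dz.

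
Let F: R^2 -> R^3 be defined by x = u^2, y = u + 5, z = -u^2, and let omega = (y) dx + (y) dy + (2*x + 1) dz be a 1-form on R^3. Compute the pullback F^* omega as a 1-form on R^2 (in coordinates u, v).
F^* omega = (-4*u^3 + 2*u^2 + 9*u + 5) du

Using F^*(f dg) = (f ∘ F) d(g ∘ F), substitute each coordinate x_i by F_i(u, v) in f_i, and replace dx_i by d F_i = (∂F_i/∂u) du + (∂F_i/∂v) dv.
  For the x component: f_1(F) = u + 5; d F_1 = (2*u) du + (0) dv
  For the y component: f_2(F) = u + 5; d F_2 = (1) du + (0) dv
  For the z component: f_3(F) = 2*u^2 + 1; d F_3 = (-2*u) du + (0) dv
Combining and collecting du, dv coefficients:
  coeff of du: -4*u^3 + 2*u^2 + 9*u + 5
  coeff of dv: 0
F^* omega = (-4*u^3 + 2*u^2 + 9*u + 5) du.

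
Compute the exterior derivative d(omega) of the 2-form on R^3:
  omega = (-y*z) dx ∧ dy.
d(omega) = (-y) dx ∧ dy ∧ dz

For a 2-form omega = sum_{i<j} g_{ij} dx_i ∧ dx_j, the exterior derivative is
  d(omega) = sum_{i<j} d(g_{ij}) ∧ dx_i ∧ dx_j = sum_{i<j, k} (∂g_{ij}/∂x_k) dx_k ∧ dx_i ∧ dx_j.
Expand each term, using dx_k ∧ dx_i ∧ dx_j = sgn(permutation) dx_{(a)} ∧ dx_{(b)} ∧ dx_{(c)} with (a < b < c) sorted:
  d(-y*z) includes (∂/∂z)(-y*z) dz = (-y) dz, which multiplied by dx ∧ dy gives (-y) dx ∧ dy ∧ dz
Collecting like 3-forms: d(omega) = (-y) dx ∧ dy ∧ dz.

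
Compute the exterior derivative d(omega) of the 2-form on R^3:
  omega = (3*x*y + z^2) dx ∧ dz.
d(omega) = (-3*x) dx ∧ dy ∧ dz

For a 2-form omega = sum_{i<j} g_{ij} dx_i ∧ dx_j, the exterior derivative is
  d(omega) = sum_{i<j} d(g_{ij}) ∧ dx_i ∧ dx_j = sum_{i<j, k} (∂g_{ij}/∂x_k) dx_k ∧ dx_i ∧ dx_j.
Expand each term, using dx_k ∧ dx_i ∧ dx_j = sgn(permutation) dx_{(a)} ∧ dx_{(b)} ∧ dx_{(c)} with (a < b < c) sorted:
  d(3*x*y + z^2) includes (∂/∂y)(3*x*y + z^2) dy = (3*x) dy, which multiplied by dx ∧ dz gives (-3*x) dx ∧ dy ∧ dz
Collecting like 3-forms: d(omega) = (-3*x) dx ∧ dy ∧ dz.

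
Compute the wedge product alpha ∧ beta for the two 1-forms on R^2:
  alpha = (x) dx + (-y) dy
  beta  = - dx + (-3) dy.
alpha ∧ beta = (-3*x - y) dx ∧ dy

Distribute the wedge, using dx_i ∧ dx_j = -dx_j ∧ dx_i and dx_i ∧ dx_i = 0. For each pair (i, j) with i < j, the coefficient of dx_i ∧ dx_j in alpha ∧ beta is (alpha_i * beta_j - alpha_j * beta_i). Collecting: alpha ∧ beta = (-3*x - y) dx ∧ dy.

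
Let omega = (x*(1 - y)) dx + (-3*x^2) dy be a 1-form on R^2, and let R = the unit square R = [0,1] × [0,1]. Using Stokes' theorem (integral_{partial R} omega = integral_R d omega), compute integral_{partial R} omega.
integral_(partial R) omega = -5/2

Stokes: integral_partial_R omega = integral_R d omega with d omega = (∂Q/∂x - ∂P/∂y) dx ∧ dy.
  ∂Q/∂x = -6*x
  ∂P/∂y = -x
  integrand = ∂Q/∂x - ∂P/∂y = -5*x.
Integrating over R: integral_0^1 integral_0^1 (-5*x) dx dy = -5/2.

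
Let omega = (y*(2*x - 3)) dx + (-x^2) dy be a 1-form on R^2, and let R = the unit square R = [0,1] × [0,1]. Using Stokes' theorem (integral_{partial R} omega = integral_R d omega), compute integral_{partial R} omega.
integral_(partial R) omega = 1

Stokes: integral_partial_R omega = integral_R d omega with d omega = (∂Q/∂x - ∂P/∂y) dx ∧ dy.
  ∂Q/∂x = -2*x
  ∂P/∂y = 2*x - 3
  integrand = ∂Q/∂x - ∂P/∂y = 3 - 4*x.
Integrating over R: integral_0^1 integral_0^1 (3 - 4*x) dx dy = 1.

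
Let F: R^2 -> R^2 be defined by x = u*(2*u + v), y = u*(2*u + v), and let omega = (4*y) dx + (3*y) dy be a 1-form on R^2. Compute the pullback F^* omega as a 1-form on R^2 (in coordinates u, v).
F^* omega = (7*u*(8*u^2 + 6*u*v + v^2)) du + (7*u^2*(2*u + v)) dv

Using F^*(f dg) = (f ∘ F) d(g ∘ F), substitute each coordinate x_i by F_i(u, v) in f_i, and replace dx_i by d F_i = (∂F_i/∂u) du + (∂F_i/∂v) dv.
  For the x component: f_1(F) = 4*u*(2*u + v); d F_1 = (4*u + v) du + (u) dv
  For the y component: f_2(F) = 3*u*(2*u + v); d F_2 = (4*u + v) du + (u) dv
Combining and collecting du, dv coefficients:
  coeff of du: 7*u*(8*u^2 + 6*u*v + v^2)
  coeff of dv: 7*u^2*(2*u + v)
F^* omega = (7*u*(8*u^2 + 6*u*v + v^2)) du + (7*u^2*(2*u + v)) dv.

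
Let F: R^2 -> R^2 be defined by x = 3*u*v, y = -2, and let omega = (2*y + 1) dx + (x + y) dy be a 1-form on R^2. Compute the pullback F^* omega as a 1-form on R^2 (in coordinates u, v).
F^* omega = (-9*v) du + (-9*u) dv

Using F^*(f dg) = (f ∘ F) d(g ∘ F), substitute each coordinate x_i by F_i(u, v) in f_i, and replace dx_i by d F_i = (∂F_i/∂u) du + (∂F_i/∂v) dv.
  For the x component: f_1(F) = -3; d F_1 = (3*v) du + (3*u) dv
  For the y component: f_2(F) = 3*u*v - 2; d F_2 = (0) du + (0) dv
Combining and collecting du, dv coefficients:
  coeff of du: -9*v
  coeff of dv: -9*u
F^* omega = (-9*v) du + (-9*u) dv.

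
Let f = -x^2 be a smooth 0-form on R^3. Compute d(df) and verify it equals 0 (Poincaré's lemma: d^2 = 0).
d(df) = 0

Step 1: df = sum_i (∂f/∂x_i) dx_i = (-2*x) dx + (0) dy + (0) dz.
Step 2: Apply d again. Using the 1-form formula, the coefficient of dx ∧ dy in d(df) is ∂^2 f/∂x ∂y - ∂^2 f/∂y ∂x = (0) - (0) = 0 (equality of mixed partials for smooth f).
Similarly for dx ∧ dz and dy ∧ dz — all coefficients vanish. So d(df) = 0.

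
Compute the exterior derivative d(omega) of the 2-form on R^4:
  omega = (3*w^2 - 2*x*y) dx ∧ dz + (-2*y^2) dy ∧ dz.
d(omega) = (2*x) dx ∧ dy ∧ dz + (6*w) dx ∧ dz ∧ dw

For a 2-form omega = sum_{i<j} g_{ij} dx_i ∧ dx_j, the exterior derivative is
  d(omega) = sum_{i<j} d(g_{ij}) ∧ dx_i ∧ dx_j = sum_{i<j, k} (∂g_{ij}/∂x_k) dx_k ∧ dx_i ∧ dx_j.
Expand each term, using dx_k ∧ dx_i ∧ dx_j = sgn(permutation) dx_{(a)} ∧ dx_{(b)} ∧ dx_{(c)} with (a < b < c) sorted:
  d(3*w^2 - 2*x*y) includes (∂/∂y)(3*w^2 - 2*x*y) dy = (-2*x) dy, which multiplied by dx ∧ dz gives (2*x) dx ∧ dy ∧ dz
  d(3*w^2 - 2*x*y) includes (∂/∂w)(3*w^2 - 2*x*y) dw = (6*w) dw, which multiplied by dx ∧ dz gives (6*w) dx ∧ dz ∧ dw
Collecting like 3-forms: d(omega) = (2*x) dx ∧ dy ∧ dz + (6*w) dx ∧ dz ∧ dw.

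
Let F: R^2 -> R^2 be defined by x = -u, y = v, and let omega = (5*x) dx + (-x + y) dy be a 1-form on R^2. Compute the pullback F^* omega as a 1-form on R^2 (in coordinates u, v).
F^* omega = (5*u) du + (u + v) dv

Using F^*(f dg) = (f ∘ F) d(g ∘ F), substitute each coordinate x_i by F_i(u, v) in f_i, and replace dx_i by d F_i = (∂F_i/∂u) du + (∂F_i/∂v) dv.
  For the x component: f_1(F) = -5*u; d F_1 = (-1) du + (0) dv
  For the y component: f_2(F) = u + v; d F_2 = (0) du + (1) dv
Combining and collecting du, dv coefficients:
  coeff of du: 5*u
  coeff of dv: u + v
F^* omega = (5*u) du + (u + v) dv.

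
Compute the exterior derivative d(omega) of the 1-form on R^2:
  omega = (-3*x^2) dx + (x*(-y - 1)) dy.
d(omega) = (-y - 1) dx ∧ dy

For a 1-form omega = sum_i f_i dx_i, the exterior derivative is
  d(omega) = sum_{i < j} (∂f_j/∂x_i - ∂f_i/∂x_j) dx_i ∧ dx_j.
  coefficient of dx ∧ dy: ∂f_2/∂x - ∂f_1/∂y = ∂(x*(-y - 1))/∂x - ∂(-3*x^2)/∂y = -y - 1
Assembling: d(omega) = (-y - 1) dx ∧ dy.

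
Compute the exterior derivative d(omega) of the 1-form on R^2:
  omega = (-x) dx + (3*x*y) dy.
d(omega) = (3*y) dx ∧ dy

For a 1-form omega = sum_i f_i dx_i, the exterior derivative is
  d(omega) = sum_{i < j} (∂f_j/∂x_i - ∂f_i/∂x_j) dx_i ∧ dx_j.
  coefficient of dx ∧ dy: ∂f_2/∂x - ∂f_1/∂y = ∂(3*x*y)/∂x - ∂(-x)/∂y = 3*y
Assembling: d(omega) = (3*y) dx ∧ dy.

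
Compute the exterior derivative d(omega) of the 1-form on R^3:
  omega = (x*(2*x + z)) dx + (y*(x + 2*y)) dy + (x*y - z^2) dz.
d(omega) = (y) dx ∧ dy + (-x + y) dx ∧ dz + (x) dy ∧ dz

For a 1-form omega = sum_i f_i dx_i, the exterior derivative is
  d(omega) = sum_{i < j} (∂f_j/∂x_i - ∂f_i/∂x_j) dx_i ∧ dx_j.
  coefficient of dx ∧ dy: ∂f_2/∂x - ∂f_1/∂y = ∂(y*(x + 2*y))/∂x - ∂(x*(2*x + z))/∂y = y
  coefficient of dx ∧ dz: ∂f_3/∂x - ∂f_1/∂z = ∂(x*y - z^2)/∂x - ∂(x*(2*x + z))/∂z = -x + y
  coefficient of dy ∧ dz: ∂f_3/∂y - ∂f_2/∂z = ∂(x*y - z^2)/∂y - ∂(y*(x + 2*y))/∂z = x
Assembling: d(omega) = (y) dx ∧ dy + (-x + y) dx ∧ dz + (x) dy ∧ dz.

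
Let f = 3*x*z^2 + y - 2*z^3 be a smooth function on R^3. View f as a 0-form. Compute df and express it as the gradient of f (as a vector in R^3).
df = (3*z^2) dx + (1) dy + (6*z*(x - z)) dz; grad f = (3*z^2, 1, 6*z*(x - z))

For a 0-form f, d f = (∂f/∂x) dx + (∂f/∂y) dy + (∂f/∂z) dz. The components of the vector representation are exactly the entries of grad f in Cartesian coordinates:
  ∂f/∂x = 3*z^2
  ∂f/∂y = 1
  ∂f/∂z = 6*z*(x - z).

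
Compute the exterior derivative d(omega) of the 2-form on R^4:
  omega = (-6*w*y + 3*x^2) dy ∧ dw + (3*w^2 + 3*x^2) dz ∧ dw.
d(omega) = (6*x) dx ∧ dy ∧ dw + (6*x) dx ∧ dz ∧ dw

For a 2-form omega = sum_{i<j} g_{ij} dx_i ∧ dx_j, the exterior derivative is
  d(omega) = sum_{i<j} d(g_{ij}) ∧ dx_i ∧ dx_j = sum_{i<j, k} (∂g_{ij}/∂x_k) dx_k ∧ dx_i ∧ dx_j.
Expand each term, using dx_k ∧ dx_i ∧ dx_j = sgn(permutation) dx_{(a)} ∧ dx_{(b)} ∧ dx_{(c)} with (a < b < c) sorted:
  d(-6*w*y + 3*x^2) includes (∂/∂x)(-6*w*y + 3*x^2) dx = (6*x) dx, which multiplied by dy ∧ dw gives (6*x) dx ∧ dy ∧ dw
  d(3*w^2 + 3*x^2) includes (∂/∂x)(3*w^2 + 3*x^2) dx = (6*x) dx, which multiplied by dz ∧ dw gives (6*x) dx ∧ dz ∧ dw
Collecting like 3-forms: d(omega) = (6*x) dx ∧ dy ∧ dw + (6*x) dx ∧ dz ∧ dw.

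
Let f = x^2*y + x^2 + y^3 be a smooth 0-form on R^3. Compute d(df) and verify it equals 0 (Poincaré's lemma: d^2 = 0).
d(df) = 0

Step 1: df = sum_i (∂f/∂x_i) dx_i = (2*x*(y + 1)) dx + (x^2 + 3*y^2) dy + (0) dz.
Step 2: Apply d again. Using the 1-form formula, the coefficient of dx ∧ dy in d(df) is ∂^2 f/∂x ∂y - ∂^2 f/∂y ∂x = (2*x) - (2*x) = 0 (equality of mixed partials for smooth f).
Similarly for dx ∧ dz and dy ∧ dz — all coefficients vanish. So d(df) = 0.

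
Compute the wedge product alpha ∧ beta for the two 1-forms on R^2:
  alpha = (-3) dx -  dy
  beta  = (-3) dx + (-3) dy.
alpha ∧ beta = (6) dx ∧ dy

Distribute the wedge, using dx_i ∧ dx_j = -dx_j ∧ dx_i and dx_i ∧ dx_i = 0. For each pair (i, j) with i < j, the coefficient of dx_i ∧ dx_j in alpha ∧ beta is (alpha_i * beta_j - alpha_j * beta_i). Collecting: alpha ∧ beta = (6) dx ∧ dy.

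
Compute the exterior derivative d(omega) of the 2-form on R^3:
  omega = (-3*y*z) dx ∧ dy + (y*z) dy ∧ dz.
d(omega) = (-3*y) dx ∧ dy ∧ dz

For a 2-form omega = sum_{i<j} g_{ij} dx_i ∧ dx_j, the exterior derivative is
  d(omega) = sum_{i<j} d(g_{ij}) ∧ dx_i ∧ dx_j = sum_{i<j, k} (∂g_{ij}/∂x_k) dx_k ∧ dx_i ∧ dx_j.
Expand each term, using dx_k ∧ dx_i ∧ dx_j = sgn(permutation) dx_{(a)} ∧ dx_{(b)} ∧ dx_{(c)} with (a < b < c) sorted:
  d(-3*y*z) includes (∂/∂z)(-3*y*z) dz = (-3*y) dz, which multiplied by dx ∧ dy gives (-3*y) dx ∧ dy ∧ dz
Collecting like 3-forms: d(omega) = (-3*y) dx ∧ dy ∧ dz.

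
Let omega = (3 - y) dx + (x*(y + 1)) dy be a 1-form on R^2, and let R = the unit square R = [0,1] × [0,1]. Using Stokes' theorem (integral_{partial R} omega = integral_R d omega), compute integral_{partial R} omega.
integral_(partial R) omega = 5/2

Stokes: integral_partial_R omega = integral_R d omega with d omega = (∂Q/∂x - ∂P/∂y) dx ∧ dy.
  ∂Q/∂x = y + 1
  ∂P/∂y = -1
  integrand = ∂Q/∂x - ∂P/∂y = y + 2.
Integrating over R: integral_0^1 integral_0^1 (y + 2) dx dy = 5/2.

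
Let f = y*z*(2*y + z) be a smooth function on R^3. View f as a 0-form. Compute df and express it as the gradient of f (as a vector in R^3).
df = (0) dx + (z*(4*y + z)) dy + (2*y*(y + z)) dz; grad f = (0, z*(4*y + z), 2*y*(y + z))

For a 0-form f, d f = (∂f/∂x) dx + (∂f/∂y) dy + (∂f/∂z) dz. The components of the vector representation are exactly the entries of grad f in Cartesian coordinates:
  ∂f/∂x = 0
  ∂f/∂y = z*(4*y + z)
  ∂f/∂z = 2*y*(y + z).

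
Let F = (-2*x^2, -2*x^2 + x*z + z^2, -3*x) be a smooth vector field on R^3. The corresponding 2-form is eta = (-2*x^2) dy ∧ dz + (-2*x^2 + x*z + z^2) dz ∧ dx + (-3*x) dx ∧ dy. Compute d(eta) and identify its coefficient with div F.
d(eta) = (-4*x) dx ∧ dy ∧ dz; div F = -4*x

For a 2-form in R^3 of the form above, applying d gives a 3-form with coefficient ∂P/∂x + ∂Q/∂y + ∂R/∂z:
  ∂P/∂x = -4*x
  ∂Q/∂y = 0
  ∂R/∂z = 0
Sum = -4*x, which is exactly div F.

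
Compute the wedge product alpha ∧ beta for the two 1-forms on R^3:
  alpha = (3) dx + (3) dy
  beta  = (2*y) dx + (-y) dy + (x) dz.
alpha ∧ beta = (-9*y) dx ∧ dy + (3*x) dx ∧ dz + (3*x) dy ∧ dz

Distribute the wedge, using dx_i ∧ dx_j = -dx_j ∧ dx_i and dx_i ∧ dx_i = 0. For each pair (i, j) with i < j, the coefficient of dx_i ∧ dx_j in alpha ∧ beta is (alpha_i * beta_j - alpha_j * beta_i). Collecting: alpha ∧ beta = (-9*y) dx ∧ dy + (3*x) dx ∧ dz + (3*x) dy ∧ dz.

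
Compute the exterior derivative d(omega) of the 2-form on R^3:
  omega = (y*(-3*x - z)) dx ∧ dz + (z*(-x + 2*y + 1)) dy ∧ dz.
d(omega) = (3*x) dx ∧ dy ∧ dz

For a 2-form omega = sum_{i<j} g_{ij} dx_i ∧ dx_j, the exterior derivative is
  d(omega) = sum_{i<j} d(g_{ij}) ∧ dx_i ∧ dx_j = sum_{i<j, k} (∂g_{ij}/∂x_k) dx_k ∧ dx_i ∧ dx_j.
Expand each term, using dx_k ∧ dx_i ∧ dx_j = sgn(permutation) dx_{(a)} ∧ dx_{(b)} ∧ dx_{(c)} with (a < b < c) sorted:
  d(y*(-3*x - z)) includes (∂/∂y)(y*(-3*x - z)) dy = (-3*x - z) dy, which multiplied by dx ∧ dz gives (3*x + z) dx ∧ dy ∧ dz
  d(z*(-x + 2*y + 1)) includes (∂/∂x)(z*(-x + 2*y + 1)) dx = (-z) dx, which multiplied by dy ∧ dz gives (-z) dx ∧ dy ∧ dz
Collecting like 3-forms: d(omega) = (3*x) dx ∧ dy ∧ dz.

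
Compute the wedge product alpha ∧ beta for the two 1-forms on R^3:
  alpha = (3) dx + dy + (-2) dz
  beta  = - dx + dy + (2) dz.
alpha ∧ beta = (4) dx ∧ dy + (4) dx ∧ dz + (4) dy ∧ dz

Distribute the wedge, using dx_i ∧ dx_j = -dx_j ∧ dx_i and dx_i ∧ dx_i = 0. For each pair (i, j) with i < j, the coefficient of dx_i ∧ dx_j in alpha ∧ beta is (alpha_i * beta_j - alpha_j * beta_i). Collecting: alpha ∧ beta = (4) dx ∧ dy + (4) dx ∧ dz + (4) dy ∧ dz.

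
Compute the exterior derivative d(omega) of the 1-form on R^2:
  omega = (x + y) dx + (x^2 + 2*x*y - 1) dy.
d(omega) = (2*x + 2*y - 1) dx ∧ dy

For a 1-form omega = sum_i f_i dx_i, the exterior derivative is
  d(omega) = sum_{i < j} (∂f_j/∂x_i - ∂f_i/∂x_j) dx_i ∧ dx_j.
  coefficient of dx ∧ dy: ∂f_2/∂x - ∂f_1/∂y = ∂(x^2 + 2*x*y - 1)/∂x - ∂(x + y)/∂y = 2*x + 2*y - 1
Assembling: d(omega) = (2*x + 2*y - 1) dx ∧ dy.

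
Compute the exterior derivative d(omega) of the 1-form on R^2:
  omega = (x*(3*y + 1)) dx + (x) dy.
d(omega) = (1 - 3*x) dx ∧ dy

For a 1-form omega = sum_i f_i dx_i, the exterior derivative is
  d(omega) = sum_{i < j} (∂f_j/∂x_i - ∂f_i/∂x_j) dx_i ∧ dx_j.
  coefficient of dx ∧ dy: ∂f_2/∂x - ∂f_1/∂y = ∂(x)/∂x - ∂(x*(3*y + 1))/∂y = 1 - 3*x
Assembling: d(omega) = (1 - 3*x) dx ∧ dy.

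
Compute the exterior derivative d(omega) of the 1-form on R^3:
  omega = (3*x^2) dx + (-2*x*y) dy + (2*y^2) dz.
d(omega) = (-2*y) dx ∧ dy + (4*y) dy ∧ dz

For a 1-form omega = sum_i f_i dx_i, the exterior derivative is
  d(omega) = sum_{i < j} (∂f_j/∂x_i - ∂f_i/∂x_j) dx_i ∧ dx_j.
  coefficient of dx ∧ dy: ∂f_2/∂x - ∂f_1/∂y = ∂(-2*x*y)/∂x - ∂(3*x^2)/∂y = -2*y
  coefficient of dy ∧ dz: ∂f_3/∂y - ∂f_2/∂z = ∂(2*y^2)/∂y - ∂(-2*x*y)/∂z = 4*y
Assembling: d(omega) = (-2*y) dx ∧ dy + (4*y) dy ∧ dz.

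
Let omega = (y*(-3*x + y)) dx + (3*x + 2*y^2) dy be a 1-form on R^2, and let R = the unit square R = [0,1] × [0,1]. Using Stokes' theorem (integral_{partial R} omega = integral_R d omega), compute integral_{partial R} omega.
integral_(partial R) omega = 7/2

Stokes: integral_partial_R omega = integral_R d omega with d omega = (∂Q/∂x - ∂P/∂y) dx ∧ dy.
  ∂Q/∂x = 3
  ∂P/∂y = -3*x + 2*y
  integrand = ∂Q/∂x - ∂P/∂y = 3*x - 2*y + 3.
Integrating over R: integral_0^1 integral_0^1 (3*x - 2*y + 3) dx dy = 7/2.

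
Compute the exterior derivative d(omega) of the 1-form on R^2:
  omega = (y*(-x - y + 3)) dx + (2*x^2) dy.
d(omega) = (5*x + 2*y - 3) dx ∧ dy

For a 1-form omega = sum_i f_i dx_i, the exterior derivative is
  d(omega) = sum_{i < j} (∂f_j/∂x_i - ∂f_i/∂x_j) dx_i ∧ dx_j.
  coefficient of dx ∧ dy: ∂f_2/∂x - ∂f_1/∂y = ∂(2*x^2)/∂x - ∂(y*(-x - y + 3))/∂y = 5*x + 2*y - 3
Assembling: d(omega) = (5*x + 2*y - 3) dx ∧ dy.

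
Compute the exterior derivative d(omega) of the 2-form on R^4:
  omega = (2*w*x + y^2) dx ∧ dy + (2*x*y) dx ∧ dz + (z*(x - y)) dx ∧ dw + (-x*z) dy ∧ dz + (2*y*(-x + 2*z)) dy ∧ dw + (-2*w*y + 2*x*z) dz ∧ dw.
d(omega) = (2*x - 2*y + z) dx ∧ dy ∧ dw + (-2*x - z) dx ∧ dy ∧ dz + (-x + y + 2*z) dx ∧ dz ∧ dw + (-2*w - 4*y) dy ∧ dz ∧ dw

For a 2-form omega = sum_{i<j} g_{ij} dx_i ∧ dx_j, the exterior derivative is
  d(omega) = sum_{i<j} d(g_{ij}) ∧ dx_i ∧ dx_j = sum_{i<j, k} (∂g_{ij}/∂x_k) dx_k ∧ dx_i ∧ dx_j.
Expand each term, using dx_k ∧ dx_i ∧ dx_j = sgn(permutation) dx_{(a)} ∧ dx_{(b)} ∧ dx_{(c)} with (a < b < c) sorted:
  d(2*w*x + y^2) includes (∂/∂w)(2*w*x + y^2) dw = (2*x) dw, which multiplied by dx ∧ dy gives (2*x) dx ∧ dy ∧ dw
  d(2*x*y) includes (∂/∂y)(2*x*y) dy = (2*x) dy, which multiplied by dx ∧ dz gives (-2*x) dx ∧ dy ∧ dz
  d(z*(x - y)) includes (∂/∂y)(z*(x - y)) dy = (-z) dy, which multiplied by dx ∧ dw gives (z) dx ∧ dy ∧ dw
  d(z*(x - y)) includes (∂/∂z)(z*(x - y)) dz = (x - y) dz, which multiplied by dx ∧ dw gives (-x + y) dx ∧ dz ∧ dw
  d(-x*z) includes (∂/∂x)(-x*z) dx = (-z) dx, which multiplied by dy ∧ dz gives (-z) dx ∧ dy ∧ dz
  d(2*y*(-x + 2*z)) includes (∂/∂x)(2*y*(-x + 2*z)) dx = (-2*y) dx, which multiplied by dy ∧ dw gives (-2*y) dx ∧ dy ∧ dw
  d(2*y*(-x + 2*z)) includes (∂/∂z)(2*y*(-x + 2*z)) dz = (4*y) dz, which multiplied by dy ∧ dw gives (-4*y) dy ∧ dz ∧ dw
  d(-2*w*y + 2*x*z) includes (∂/∂x)(-2*w*y + 2*x*z) dx = (2*z) dx, which multiplied by dz ∧ dw gives (2*z) dx ∧ dz ∧ dw
  d(-2*w*y + 2*x*z) includes (∂/∂y)(-2*w*y + 2*x*z) dy = (-2*w) dy, which multiplied by dz ∧ dw gives (-2*w) dy ∧ dz ∧ dw
Collecting like 3-forms: d(omega) = (2*x - 2*y + z) dx ∧ dy ∧ dw + (-2*x - z) dx ∧ dy ∧ dz + (-x + y + 2*z) dx ∧ dz ∧ dw + (-2*w - 4*y) dy ∧ dz ∧ dw.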